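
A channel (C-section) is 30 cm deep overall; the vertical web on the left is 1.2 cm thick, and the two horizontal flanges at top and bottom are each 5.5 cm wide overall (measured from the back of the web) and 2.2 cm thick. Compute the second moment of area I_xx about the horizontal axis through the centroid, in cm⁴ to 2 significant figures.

I_xx ≈ 6400 cm⁴

Treat the section as a set of non-overlapping primitives; coordinates are from the bounding-box lower-left.
Web: 1.2 × 30, A = 36 cm², y = 15 cm, Ī = 2 700 cm⁴.
Top flange (beyond web): 4.3 × 2.2, A = 9.46 cm², y = 28.9 cm, Ī = 3.816 cm⁴.
Bottom flange (beyond web): 4.3 × 2.2, A = 9.46 cm², y = 1.1 cm, Ī = 3.816 cm⁴.
By symmetry the centroid is at mid-height, ȳ = 15 cm.
Transfer each piece to the horizontal axis through the centroid using Ī + A·d² with d = y − 15:
  web: d = 0 cm → contributes +2 700 cm⁴
  top flange (beyond web): d = 13.9 cm → contributes +1 832 cm⁴
  bottom flange (beyond web): d = -13.9 cm → contributes +1 832 cm⁴
Total I = 6 363 cm⁴.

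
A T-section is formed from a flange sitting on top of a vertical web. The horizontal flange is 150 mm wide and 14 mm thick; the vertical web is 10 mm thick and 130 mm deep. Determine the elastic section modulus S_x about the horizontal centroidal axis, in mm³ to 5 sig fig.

Break the section into simple shapes (no overlaps), measuring from the bottom-left corner of the bounding box.
Flange: 150 × 14, A = 2 100 mm², y = 137 mm, Ī = 34 300 mm⁴.
Web: 10 × 130, A = 1 300 mm², y = 65 mm, Ī = 1 830 833 mm⁴.
Centroid: ȳ = ΣA·y / ΣA = 109.4706 mm.
Transfer each piece to the horizontal centroidal axis using Ī + A·d² with d = y − 109.4706:
  flange: d = 27.52941 mm → contributes +1 625 824 mm⁴
  web: d = -44.47059 mm → contributes +4 401 757 mm⁴
Total I = 6 027 580 mm⁴.
Extreme fibre distance c = 109.4706 mm; S = I/c = 55061.19 mm³.

S_x ≈ 5.5061 × 10⁴ mm³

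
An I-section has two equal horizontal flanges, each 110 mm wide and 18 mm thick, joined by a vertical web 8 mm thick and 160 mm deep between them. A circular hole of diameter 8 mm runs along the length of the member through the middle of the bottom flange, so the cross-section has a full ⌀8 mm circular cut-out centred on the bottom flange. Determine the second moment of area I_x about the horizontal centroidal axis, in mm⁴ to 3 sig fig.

I_x ≈ 3.38 × 10⁷ mm⁴

Decompose the section into non-overlapping parts with the origin at the bottom-left of its bounding rectangle.
Bottom flange: 110 × 18, A = 1 980 mm², y = 9 mm, Ī = 53 460 mm⁴.
Web: 8 × 160, A = 1 280 mm², y = 98 mm, Ī = 2 730 667 mm⁴.
Top flange: 110 × 18, A = 1 980 mm², y = 187 mm, Ī = 53 460 mm⁴.
Hole (subtracted): ⌀8, A = 50.265 mm², y = 9 mm, Ī = 201.06 mm⁴.
Centroid: ȳ = ΣA·y / ΣA = 98.862 mm.
Transfer each piece to the horizontal centroidal axis using Ī + A·d² with d = y − 98.862:
  bottom flange: d = -89.862 mm → contributes +16 042 320 mm⁴
  web: d = -0.86201 mm → contributes +2 731 618 mm⁴
  top flange: d = 88.138 mm → contributes +15 434 703 mm⁴
  hole: d = -89.862 mm → contributes −406 104 mm⁴
Total I = 33 802 536 mm⁴.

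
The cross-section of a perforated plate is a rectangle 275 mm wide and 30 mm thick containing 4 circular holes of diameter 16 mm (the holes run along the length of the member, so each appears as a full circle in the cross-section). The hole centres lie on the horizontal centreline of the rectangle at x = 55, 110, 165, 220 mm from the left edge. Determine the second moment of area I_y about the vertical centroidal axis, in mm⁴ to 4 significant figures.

Split into non-overlapping primitives; take the origin at the lower-left of the bounding box.
Plate: 275 × 30, A = 8 250 mm², x = 137.5 mm, Ī = 51 992 188 mm⁴.
Hole 1 (subtracted): ⌀16, A = 201.062 mm², x = 55 mm, Ī = 3216.99 mm⁴.
Hole 2 (subtracted): ⌀16, A = 201.062 mm², x = 110 mm, Ī = 3216.99 mm⁴.
Hole 3 (subtracted): ⌀16, A = 201.062 mm², x = 165 mm, Ī = 3216.99 mm⁴.
Hole 4 (subtracted): ⌀16, A = 201.062 mm², x = 220 mm, Ī = 3216.99 mm⁴.
By symmetry the centroid is at mid-width, x̄ = 137.5 mm.
Transfer each piece to the vertical centroidal axis using Ī + A·d² with d = x − 137.5:
  plate: d = 0 mm → contributes +51 992 188 mm⁴
  hole 1: d = -82.5 mm → contributes −1 371 695 mm⁴
  hole 2: d = -27.5 mm → contributes −155 270 mm⁴
  hole 3: d = 27.5 mm → contributes −155 270 mm⁴
  hole 4: d = 82.5 mm → contributes −1 371 695 mm⁴
Total I = 48 938 258 mm⁴.

I_y ≈ 4.894 × 10⁷ mm⁴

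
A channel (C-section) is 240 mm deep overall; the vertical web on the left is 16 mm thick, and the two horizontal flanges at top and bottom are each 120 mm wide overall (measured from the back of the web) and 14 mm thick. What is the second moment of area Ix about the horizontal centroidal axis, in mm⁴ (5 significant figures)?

Ix ≈ 5.5663 × 10⁷ mm⁴

Break the section into simple shapes (no overlaps), measuring from the bottom-left corner of the bounding box.
Web: 16 × 240, A = 3 840 mm², y = 120 mm, Ī = 18 432 000 mm⁴.
Top flange (beyond web): 104 × 14, A = 1 456 mm², y = 233 mm, Ī = 23781.33 mm⁴.
Bottom flange (beyond web): 104 × 14, A = 1 456 mm², y = 7 mm, Ī = 23781.33 mm⁴.
By symmetry the centroid is at mid-height, ȳ = 120 mm.
Transfer each piece to the horizontal centroidal axis using Ī + A·d² with d = y − 120:
  web: d = 0 mm → contributes +18 432 000 mm⁴
  top flange (beyond web): d = 113 mm → contributes +18 615 445 mm⁴
  bottom flange (beyond web): d = -113 mm → contributes +18 615 445 mm⁴
Total I = 55 662 891 mm⁴.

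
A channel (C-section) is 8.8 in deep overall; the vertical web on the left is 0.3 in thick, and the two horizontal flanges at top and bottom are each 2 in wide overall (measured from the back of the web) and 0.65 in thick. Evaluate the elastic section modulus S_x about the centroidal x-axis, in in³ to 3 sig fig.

Break the section into simple shapes (no overlaps), measuring from the bottom-left corner of the bounding box.
Web: 0.3 × 8.8, A = 2.64 in², y = 4.4 in, Ī = 17.037 in⁴.
Top flange (beyond web): 1.7 × 0.65, A = 1.105 in², y = 8.475 in, Ī = 0.038905 in⁴.
Bottom flange (beyond web): 1.7 × 0.65, A = 1.105 in², y = 0.325 in, Ī = 0.038905 in⁴.
By symmetry the centroid is at mid-height, ȳ = 4.4 in.
Transfer each piece to the centroidal x-axis using Ī + A·d² with d = y − 4.4:
  web: d = 0 in → contributes +17.037 in⁴
  top flange (beyond web): d = 4.075 in → contributes +18.388 in⁴
  bottom flange (beyond web): d = -4.075 in → contributes +18.388 in⁴
Total I = 53.813 in⁴.
Extreme fibre distance c = 4.4 in; S = I/c = 12.23 in³.

S_x ≈ 12.2 in³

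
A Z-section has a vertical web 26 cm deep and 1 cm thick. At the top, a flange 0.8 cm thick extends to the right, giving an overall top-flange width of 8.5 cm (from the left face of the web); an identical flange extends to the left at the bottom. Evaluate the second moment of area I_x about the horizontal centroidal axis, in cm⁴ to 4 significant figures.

I_x ≈ 3370 cm⁴

Break the section into simple shapes (no overlaps), measuring from the bottom-left corner of the bounding box.
Web: 1 × 26, A = 26 cm², y = 13 cm, Ī = 1464.67 cm⁴.
Top flange (beyond web): 7.5 × 0.8, A = 6 cm², y = 25.6 cm, Ī = 0.32 cm⁴.
Bottom flange (beyond web): 7.5 × 0.8, A = 6 cm², y = 0.4 cm, Ī = 0.32 cm⁴.
Centroid: ȳ = ΣA·y / ΣA = 13 cm.
Transfer each piece to the horizontal centroidal axis using Ī + A·d² with d = y − 13:
  web: d = 0 cm → contributes +1464.67 cm⁴
  top flange (beyond web): d = 12.6 cm → contributes +952.88 cm⁴
  bottom flange (beyond web): d = -12.6 cm → contributes +952.88 cm⁴
Total I = 3370.43 cm⁴.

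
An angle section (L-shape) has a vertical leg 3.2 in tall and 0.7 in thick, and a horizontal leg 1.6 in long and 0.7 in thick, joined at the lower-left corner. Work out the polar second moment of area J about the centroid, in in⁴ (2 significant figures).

J ≈ 3.2 in⁴

Treat the section as a set of non-overlapping primitives; coordinates are from the bounding-box lower-left.
Vertical leg: 0.7 × 3.2, A = 2.24 in², y = 1.6 in, Ī = 1.911 in⁴.
Horizontal leg (remainder): 0.9 × 0.7, A = 0.63 in², y = 0.35 in, Ī = 0.02573 in⁴.
Centroid: ȳ = ΣA·y / ΣA = 1.326 in.
Transfer each piece to the centroidal x-axis using Ī + A·d² with d = y − 1.326:
  vertical leg: d = 0.2744 in → contributes +2.08 in⁴
  horizontal leg (remainder): d = -0.9756 in → contributes +0.6254 in⁴
Total I = 2.705 in⁴.
For the y-axis: x̄ = 0.5256 in.
Repeating about the centroidal y-axis gives I_y = 0.4487 in⁴.
Polar second moment: J = I_x + I_y = 3.154 in⁴.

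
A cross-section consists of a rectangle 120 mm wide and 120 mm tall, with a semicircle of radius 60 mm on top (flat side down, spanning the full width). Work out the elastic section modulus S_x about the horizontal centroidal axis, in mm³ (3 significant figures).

Break the section into simple shapes (no overlaps), measuring from the bottom-left corner of the bounding box.
Rectangular body: 120 × 120, A = 14 400 mm², y = 60 mm, Ī = 17 280 000 mm⁴.
Semicircular cap: semicircle r = 60, A = 5654.9 mm², y = 145.46 mm, Ī = 1 422 450 mm⁴.
Centroid: ȳ = ΣA·y / ΣA = 84.098 mm.
Transfer each piece to the horizontal centroidal axis using Ī + A·d² with d = y − 84.098:
  rectangular body: d = -24.098 mm → contributes +25 642 616 mm⁴
  semicircular cap: d = 61.366 mm → contributes +22 717 677 mm⁴
Total I = 48 360 293 mm⁴.
Extreme fibre distance c = 95.902 mm; S = I/c = 504 270 mm³.

S_x ≈ 5.04 × 10⁵ mm³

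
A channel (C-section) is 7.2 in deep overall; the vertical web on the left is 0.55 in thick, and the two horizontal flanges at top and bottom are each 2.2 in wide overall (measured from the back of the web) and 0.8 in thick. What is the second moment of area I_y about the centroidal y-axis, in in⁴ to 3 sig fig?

I_y ≈ 2.62 in⁴

Decompose the section into non-overlapping parts with the origin at the bottom-left of its bounding rectangle.
Web: 0.55 × 7.2, A = 3.96 in², x = 0.275 in, Ī = 0.099825 in⁴.
Top flange (beyond web): 1.65 × 0.8, A = 1.32 in², x = 1.375 in, Ī = 0.29948 in⁴.
Bottom flange (beyond web): 1.65 × 0.8, A = 1.32 in², x = 1.375 in, Ī = 0.29948 in⁴.
Centroid: x̄ = ΣA·x / ΣA = 0.715 in.
Transfer each piece to the centroidal y-axis using Ī + A·d² with d = x − 0.715:
  web: d = -0.44 in → contributes +0.86648 in⁴
  top flange (beyond web): d = 0.66 in → contributes +0.87447 in⁴
  bottom flange (beyond web): d = 0.66 in → contributes +0.87447 in⁴
Total I = 2.6154 in⁴.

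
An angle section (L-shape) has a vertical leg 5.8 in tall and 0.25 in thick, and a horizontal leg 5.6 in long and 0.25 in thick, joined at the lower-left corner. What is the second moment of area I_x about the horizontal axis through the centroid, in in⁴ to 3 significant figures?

Break the section into simple shapes (no overlaps), measuring from the bottom-left corner of the bounding box.
Vertical leg: 0.25 × 5.8, A = 1.45 in², y = 2.9 in, Ī = 4.0648 in⁴.
Horizontal leg (remainder): 5.35 × 0.25, A = 1.3375 in², y = 0.125 in, Ī = 0.0069661 in⁴.
Centroid: ȳ = ΣA·y / ΣA = 1.5685 in.
Transfer each piece to the horizontal axis through the centroid using Ī + A·d² with d = y − 1.5685:
  vertical leg: d = 1.3315 in → contributes +6.6355 in⁴
  horizontal leg (remainder): d = -1.4435 in → contributes +2.7939 in⁴
Total I = 9.4294 in⁴.

I_x ≈ 9.43 in⁴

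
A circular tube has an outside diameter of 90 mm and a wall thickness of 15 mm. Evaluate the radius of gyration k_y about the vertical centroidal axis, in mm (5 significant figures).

Treat the section as a set of non-overlapping primitives; coordinates are from the bounding-box lower-left.
Outer circle: ⌀90, A = 6361.725 mm², x = 45 mm, Ī = 3 220 623 mm⁴.
Bore (subtracted): ⌀60, A = 2827.433 mm², x = 45 mm, Ī = 636172.5 mm⁴.
By symmetry the centroid is at mid-width, x̄ = 45 mm.
All pieces are centred on the vertical centroidal axis, so I = ΣĪ (holes subtracted) = 2 584 451 mm⁴.
Radius of gyration: k = √(I/A) = √(2 584 451 / 3534.292) = 27.04163 mm.

k_y ≈ 27.042 mm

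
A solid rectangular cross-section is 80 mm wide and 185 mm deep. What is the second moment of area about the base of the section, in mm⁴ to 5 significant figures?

The section: 80 × 185, A = 14 800 mm², y = 92.5 mm, Ī = 42 210 833 mm⁴.
Transfer it to the base of the section using Ī + A·d² with d = y − 0:
  the section: d = 92.5 mm → contributes +168 843 333 mm⁴
Total I = 168 843 333 mm⁴.

I_base ≈ 1.6884 × 10⁸ mm⁴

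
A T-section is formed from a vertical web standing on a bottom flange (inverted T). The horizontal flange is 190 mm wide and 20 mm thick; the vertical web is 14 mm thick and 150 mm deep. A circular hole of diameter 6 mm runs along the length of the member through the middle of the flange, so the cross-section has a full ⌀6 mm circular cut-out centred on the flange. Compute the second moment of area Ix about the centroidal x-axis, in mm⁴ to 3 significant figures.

Decompose the section into non-overlapping parts with the origin at the bottom-left of its bounding rectangle.
Flange: 190 × 20, A = 3 800 mm², y = 10 mm, Ī = 126 667 mm⁴.
Web: 14 × 150, A = 2 100 mm², y = 95 mm, Ī = 3 937 500 mm⁴.
Hole (subtracted): ⌀6, A = 28.274 mm², y = 10 mm, Ī = 63.617 mm⁴.
Centroid: ȳ = ΣA·y / ΣA = 40.4 mm.
Transfer each piece to the centroidal x-axis using Ī + A·d² with d = y − 40.4:
  flange: d = -30.4 mm → contributes +3 638 457 mm⁴
  web: d = 54.6 mm → contributes +10 197 954 mm⁴
  hole: d = -30.4 mm → contributes −26 193 mm⁴
Total I = 13 810 217 mm⁴.

Ix ≈ 1.38 × 10⁷ mm⁴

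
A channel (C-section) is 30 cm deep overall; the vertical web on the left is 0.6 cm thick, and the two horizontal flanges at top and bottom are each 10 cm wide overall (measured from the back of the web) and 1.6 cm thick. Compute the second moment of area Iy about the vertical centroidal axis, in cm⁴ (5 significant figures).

Treat the section as a set of non-overlapping primitives; coordinates are from the bounding-box lower-left.
Web: 0.6 × 30, A = 18 cm², x = 0.3 cm, Ī = 0.54 cm⁴.
Top flange (beyond web): 9.4 × 1.6, A = 15.04 cm², x = 5.3 cm, Ī = 110.7445 cm⁴.
Bottom flange (beyond web): 9.4 × 1.6, A = 15.04 cm², x = 5.3 cm, Ī = 110.7445 cm⁴.
Centroid: x̄ = ΣA·x / ΣA = 3.42812 cm.
Transfer each piece to the vertical centroidal axis using Ī + A·d² with d = x − 3.42812:
  web: d = -3.12812 cm → contributes +176.6724 cm⁴
  top flange (beyond web): d = 1.87188 cm → contributes +163.4437 cm⁴
  bottom flange (beyond web): d = 1.87188 cm → contributes +163.4437 cm⁴
Total I = 503.5598 cm⁴.

Iy ≈ 503.56 cm⁴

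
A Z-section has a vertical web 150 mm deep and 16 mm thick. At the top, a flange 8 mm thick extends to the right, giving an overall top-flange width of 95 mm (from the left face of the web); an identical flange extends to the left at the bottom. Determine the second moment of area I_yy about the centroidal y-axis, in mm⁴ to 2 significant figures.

Split into non-overlapping primitives; take the origin at the lower-left of the bounding box.
Web: 16 × 150, A = 2 400 mm², x = 87 mm, Ī = 51 200 mm⁴.
Top flange (beyond web): 79 × 8, A = 632 mm², x = 134.5 mm, Ī = 328 693 mm⁴.
Bottom flange (beyond web): 79 × 8, A = 632 mm², x = 39.5 mm, Ī = 328 693 mm⁴.
Centroid: x̄ = ΣA·x / ΣA = 87 mm.
Transfer each piece to the centroidal y-axis using Ī + A·d² with d = x − 87:
  web: d = 0 mm → contributes +51 200 mm⁴
  top flange (beyond web): d = 47.5 mm → contributes +1 754 643 mm⁴
  bottom flange (beyond web): d = -47.5 mm → contributes +1 754 643 mm⁴
Total I = 3 560 485 mm⁴.

I_yy ≈ 3.6 × 10⁶ mm⁴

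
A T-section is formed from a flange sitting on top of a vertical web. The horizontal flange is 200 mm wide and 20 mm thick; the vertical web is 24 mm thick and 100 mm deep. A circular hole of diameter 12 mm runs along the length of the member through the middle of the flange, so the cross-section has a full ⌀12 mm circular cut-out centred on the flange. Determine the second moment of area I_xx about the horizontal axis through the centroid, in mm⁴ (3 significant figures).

Decompose the section into non-overlapping parts with the origin at the bottom-left of its bounding rectangle.
Flange: 200 × 20, A = 4 000 mm², y = 110 mm, Ī = 133 333 mm⁴.
Web: 24 × 100, A = 2 400 mm², y = 50 mm, Ī = 2 000 000 mm⁴.
Hole (subtracted): ⌀12, A = 113.1 mm², y = 110 mm, Ī = 1017.9 mm⁴.
Centroid: ȳ = ΣA·y / ΣA = 87.095 mm.
Transfer each piece to the horizontal axis through the centroid using Ī + A·d² with d = y − 87.095:
  flange: d = 22.905 mm → contributes +2 231 846 mm⁴
  web: d = -37.095 mm → contributes +5 302 536 mm⁴
  hole: d = 22.905 mm → contributes −60 352 mm⁴
Total I = 7 474 030 mm⁴.

I_xx ≈ 7.47 × 10⁶ mm⁴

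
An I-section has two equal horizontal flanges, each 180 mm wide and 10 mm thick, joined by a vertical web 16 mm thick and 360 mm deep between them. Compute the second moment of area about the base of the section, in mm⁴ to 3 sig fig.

I_base ≈ 5.23 × 10⁸ mm⁴

Decompose the section into non-overlapping parts with the origin at the bottom-left of its bounding rectangle.
Bottom flange: 180 × 10, A = 1 800 mm², y = 5 mm, Ī = 15 000 mm⁴.
Web: 16 × 360, A = 5 760 mm², y = 190 mm, Ī = 62 208 000 mm⁴.
Top flange: 180 × 10, A = 1 800 mm², y = 375 mm, Ī = 15 000 mm⁴.
Transfer each piece to the bottom edge using Ī + A·d² with d = y − 0:
  bottom flange: d = 5 mm → contributes +60 000 mm⁴
  web: d = 190 mm → contributes +270 144 000 mm⁴
  top flange: d = 375 mm → contributes +253 140 000 mm⁴
Total I = 523 344 000 mm⁴.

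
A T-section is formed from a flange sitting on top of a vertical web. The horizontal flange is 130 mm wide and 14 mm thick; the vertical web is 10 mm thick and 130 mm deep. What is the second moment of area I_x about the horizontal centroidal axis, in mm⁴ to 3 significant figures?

I_x ≈ 5.79 × 10⁶ mm⁴

Treat the section as a set of non-overlapping primitives; coordinates are from the bounding-box lower-left.
Flange: 130 × 14, A = 1 820 mm², y = 137 mm, Ī = 29 727 mm⁴.
Web: 10 × 130, A = 1 300 mm², y = 65 mm, Ī = 1 830 833 mm⁴.
Centroid: ȳ = ΣA·y / ΣA = 107 mm.
Transfer each piece to the horizontal centroidal axis using Ī + A·d² with d = y − 107:
  flange: d = 30 mm → contributes +1 667 727 mm⁴
  web: d = -42 mm → contributes +4 124 033 mm⁴
Total I = 5 791 760 mm⁴.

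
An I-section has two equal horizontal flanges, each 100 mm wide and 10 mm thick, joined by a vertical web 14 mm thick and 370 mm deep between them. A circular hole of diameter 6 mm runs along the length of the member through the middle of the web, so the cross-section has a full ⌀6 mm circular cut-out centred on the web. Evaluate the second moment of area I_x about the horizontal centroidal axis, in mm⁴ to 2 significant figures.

Split into non-overlapping primitives; take the origin at the lower-left of the bounding box.
Bottom flange: 100 × 10, A = 1 000 mm², y = 5 mm, Ī = 8 333 mm⁴.
Web: 14 × 370, A = 5 180 mm², y = 195 mm, Ī = 59 095 167 mm⁴.
Top flange: 100 × 10, A = 1 000 mm², y = 385 mm, Ī = 8 333 mm⁴.
Hole (subtracted): ⌀6, A = 28.27 mm², y = 195 mm, Ī = 63.62 mm⁴.
By symmetry the centroid is at mid-height, ȳ = 195 mm.
Transfer each piece to the horizontal centroidal axis using Ī + A·d² with d = y − 195:
  bottom flange: d = -190 mm → contributes +36 108 333 mm⁴
  web: d = 0 mm → contributes +59 095 167 mm⁴
  top flange: d = 190 mm → contributes +36 108 333 mm⁴
  hole: d = 0 mm → contributes −63.62 mm⁴
Total I = 131 311 770 mm⁴.

I_x ≈ 1.3 × 10⁸ mm⁴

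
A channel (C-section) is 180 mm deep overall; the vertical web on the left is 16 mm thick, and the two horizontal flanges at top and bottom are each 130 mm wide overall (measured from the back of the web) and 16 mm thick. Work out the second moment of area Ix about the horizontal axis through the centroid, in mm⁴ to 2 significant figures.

Split into non-overlapping primitives; take the origin at the lower-left of the bounding box.
Web: 16 × 180, A = 2 880 mm², y = 90 mm, Ī = 7 776 000 mm⁴.
Top flange (beyond web): 114 × 16, A = 1 824 mm², y = 172 mm, Ī = 38 912 mm⁴.
Bottom flange (beyond web): 114 × 16, A = 1 824 mm², y = 8 mm, Ī = 38 912 mm⁴.
By symmetry the centroid is at mid-height, ȳ = 90 mm.
Transfer each piece to the horizontal axis through the centroid using Ī + A·d² with d = y − 90:
  web: d = 0 mm → contributes +7 776 000 mm⁴
  top flange (beyond web): d = 82 mm → contributes +12 303 488 mm⁴
  bottom flange (beyond web): d = -82 mm → contributes +12 303 488 mm⁴
Total I = 32 382 976 mm⁴.

Ix ≈ 3.2 × 10⁷ mm⁴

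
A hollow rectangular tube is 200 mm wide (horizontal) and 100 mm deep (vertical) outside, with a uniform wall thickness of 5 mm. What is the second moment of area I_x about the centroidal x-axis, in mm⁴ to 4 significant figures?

Decompose the section into non-overlapping parts with the origin at the bottom-left of its bounding rectangle.
Outer rectangle: 200 × 100, A = 20 000 mm², y = 50 mm, Ī = 16 666 667 mm⁴.
Inner void (subtracted): 190 × 90, A = 17 100 mm², y = 50 mm, Ī = 11 542 500 mm⁴.
By symmetry the centroid is at mid-height, ȳ = 50 mm.
All pieces are centred on the centroidal x-axis, so I = ΣĪ (holes subtracted) = 5 124 167 mm⁴.

I_x ≈ 5.124 × 10⁶ mm⁴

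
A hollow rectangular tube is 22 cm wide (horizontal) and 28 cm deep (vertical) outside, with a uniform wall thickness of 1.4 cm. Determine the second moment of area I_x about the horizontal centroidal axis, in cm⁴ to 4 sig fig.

I_x ≈ 1.464 × 10⁴ cm⁴

Break the section into simple shapes (no overlaps), measuring from the bottom-left corner of the bounding box.
Outer rectangle: 22 × 28, A = 616 cm², y = 14 cm, Ī = 40245.3 cm⁴.
Inner void (subtracted): 19.2 × 25.2, A = 483.84 cm², y = 14 cm, Ī = 25604.8 cm⁴.
By symmetry the centroid is at mid-height, ȳ = 14 cm.
All pieces are centred on the horizontal centroidal axis, so I = ΣĪ (holes subtracted) = 14640.5 cm⁴.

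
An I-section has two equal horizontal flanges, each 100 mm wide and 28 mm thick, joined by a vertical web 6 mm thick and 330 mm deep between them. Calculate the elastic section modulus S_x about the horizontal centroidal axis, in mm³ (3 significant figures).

Treat the section as a set of non-overlapping primitives; coordinates are from the bounding-box lower-left.
Bottom flange: 100 × 28, A = 2 800 mm², y = 14 mm, Ī = 182 933 mm⁴.
Web: 6 × 330, A = 1 980 mm², y = 193 mm, Ī = 17 968 500 mm⁴.
Top flange: 100 × 28, A = 2 800 mm², y = 372 mm, Ī = 182 933 mm⁴.
By symmetry the centroid is at mid-height, ȳ = 193 mm.
Transfer each piece to the horizontal centroidal axis using Ī + A·d² with d = y − 193:
  bottom flange: d = -179 mm → contributes +89 897 733 mm⁴
  web: d = 0 mm → contributes +17 968 500 mm⁴
  top flange: d = 179 mm → contributes +89 897 733 mm⁴
Total I = 197 763 967 mm⁴.
Extreme fibre distance c = 193 mm; S = I/c = 1 024 684 mm³.

S_x ≈ 1.02 × 10⁶ mm³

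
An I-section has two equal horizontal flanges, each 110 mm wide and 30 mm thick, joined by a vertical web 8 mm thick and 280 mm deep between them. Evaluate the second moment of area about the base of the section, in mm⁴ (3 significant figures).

Treat the section as a set of non-overlapping primitives; coordinates are from the bounding-box lower-left.
Bottom flange: 110 × 30, A = 3 300 mm², y = 15 mm, Ī = 247 500 mm⁴.
Web: 8 × 280, A = 2 240 mm², y = 170 mm, Ī = 14 634 667 mm⁴.
Top flange: 110 × 30, A = 3 300 mm², y = 325 mm, Ī = 247 500 mm⁴.
Transfer each piece to the bottom edge using Ī + A·d² with d = y − 0:
  bottom flange: d = 15 mm → contributes +990 000 mm⁴
  web: d = 170 mm → contributes +79 370 667 mm⁴
  top flange: d = 325 mm → contributes +348 810 000 mm⁴
Total I = 429 170 667 mm⁴.

I_base ≈ 4.29 × 10⁸ mm⁴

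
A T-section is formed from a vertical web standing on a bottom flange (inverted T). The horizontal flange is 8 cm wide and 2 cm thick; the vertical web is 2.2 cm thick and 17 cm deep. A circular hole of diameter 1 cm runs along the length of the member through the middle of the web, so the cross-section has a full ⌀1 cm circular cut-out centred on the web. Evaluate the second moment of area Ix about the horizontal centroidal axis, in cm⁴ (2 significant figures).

Break the section into simple shapes (no overlaps), measuring from the bottom-left corner of the bounding box.
Flange: 8 × 2, A = 16 cm², y = 1 cm, Ī = 5.333 cm⁴.
Web: 2.2 × 17, A = 37.4 cm², y = 10.5 cm, Ī = 900.7 cm⁴.
Hole (subtracted): ⌀1, A = 0.7854 cm², y = 10.5 cm, Ī = 0.04909 cm⁴.
Centroid: ȳ = ΣA·y / ΣA = 7.611 cm.
Transfer each piece to the horizontal centroidal axis using Ī + A·d² with d = y − 7.611:
  flange: d = -6.611 cm → contributes +704.6 cm⁴
  web: d = 2.889 cm → contributes +1 213 cm⁴
  hole: d = 2.889 cm → contributes −6.604 cm⁴
Total I = 1 911 cm⁴.

Ix ≈ 1900 cm⁴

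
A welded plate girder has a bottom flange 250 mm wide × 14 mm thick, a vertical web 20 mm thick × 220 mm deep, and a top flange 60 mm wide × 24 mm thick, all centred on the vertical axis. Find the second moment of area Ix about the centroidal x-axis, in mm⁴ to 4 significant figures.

Ix ≈ 8.136 × 10⁷ mm⁴

Decompose the section into non-overlapping parts with the origin at the bottom-left of its bounding rectangle.
Bottom plate: 250 × 14, A = 3 500 mm², y = 7 mm, Ī = 57166.7 mm⁴.
Web plate: 20 × 220, A = 4 400 mm², y = 124 mm, Ī = 17 746 667 mm⁴.
Top plate: 60 × 24, A = 1 440 mm², y = 246 mm, Ī = 69 120 mm⁴.
Centroid: ȳ = ΣA·y / ΣA = 98.9657 mm.
Transfer each piece to the centroidal x-axis using Ī + A·d² with d = y − 98.9657:
  bottom plate: d = -91.9657 mm → contributes +29 659 107 mm⁴
  web plate: d = 25.0343 mm → contributes +20 504 209 mm⁴
  top plate: d = 147.034 mm → contributes +31 200 587 mm⁴
Total I = 81 363 902 mm⁴.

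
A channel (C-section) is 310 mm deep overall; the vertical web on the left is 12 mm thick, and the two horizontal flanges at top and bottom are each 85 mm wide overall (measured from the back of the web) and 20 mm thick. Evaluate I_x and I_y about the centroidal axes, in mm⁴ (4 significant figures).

I_x ≈ 9.128 × 10⁷ mm⁴, I_y ≈ 4.296 × 10⁶ mm⁴

Split into non-overlapping primitives; take the origin at the lower-left of the bounding box.
Web: 12 × 310, A = 3 720 mm², y = 155 mm, Ī = 29 791 000 mm⁴.
Top flange (beyond web): 73 × 20, A = 1 460 mm², y = 300 mm, Ī = 48666.7 mm⁴.
Bottom flange (beyond web): 73 × 20, A = 1 460 mm², y = 10 mm, Ī = 48666.7 mm⁴.
By symmetry the centroid is at mid-height, ȳ = 155 mm.
Transfer each piece to the centroidal x-axis using Ī + A·d² with d = y − 155:
  web: d = 0 mm → contributes +29 791 000 mm⁴
  top flange (beyond web): d = 145 mm → contributes +30 745 167 mm⁴
  bottom flange (beyond web): d = -145 mm → contributes +30 745 167 mm⁴
Total I = 91 281 333 mm⁴.
For the y-axis: x̄ = 24.6898 mm.
Repeating about the centroidal y-axis gives I_y = 4 296 214 mm⁴.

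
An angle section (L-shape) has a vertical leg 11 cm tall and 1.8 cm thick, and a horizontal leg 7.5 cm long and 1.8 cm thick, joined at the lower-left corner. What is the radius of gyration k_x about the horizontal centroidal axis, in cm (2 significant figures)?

Treat the section as a set of non-overlapping primitives; coordinates are from the bounding-box lower-left.
Vertical leg: 1.8 × 11, A = 19.8 cm², y = 5.5 cm, Ī = 199.7 cm⁴.
Horizontal leg (remainder): 5.7 × 1.8, A = 10.26 cm², y = 0.9 cm, Ī = 2.77 cm⁴.
Centroid: ȳ = ΣA·y / ΣA = 3.93 cm.
Transfer each piece to the horizontal centroidal axis using Ī + A·d² with d = y − 3.93:
  vertical leg: d = 1.57 cm → contributes +248.5 cm⁴
  horizontal leg (remainder): d = -3.03 cm → contributes +96.96 cm⁴
Total I = 345.4 cm⁴.
Radius of gyration: k = √(I/A) = √(345.4 / 30.06) = 3.39 cm.

k_x ≈ 3.4 cm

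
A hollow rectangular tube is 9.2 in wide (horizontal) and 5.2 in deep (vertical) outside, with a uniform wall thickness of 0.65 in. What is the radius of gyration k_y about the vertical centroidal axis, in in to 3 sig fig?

k_y ≈ 3.23 in

Break the section into simple shapes (no overlaps), measuring from the bottom-left corner of the bounding box.
Outer rectangle: 9.2 × 5.2, A = 47.84 in², x = 4.6 in, Ī = 337.43 in⁴.
Inner void (subtracted): 7.9 × 3.9, A = 30.81 in², x = 4.6 in, Ī = 160.24 in⁴.
By symmetry the centroid is at mid-width, x̄ = 4.6 in.
All pieces are centred on the vertical centroidal axis, so I = ΣĪ (holes subtracted) = 177.19 in⁴.
Radius of gyration: k = √(I/A) = √(177.19 / 17.03) = 3.2256 in.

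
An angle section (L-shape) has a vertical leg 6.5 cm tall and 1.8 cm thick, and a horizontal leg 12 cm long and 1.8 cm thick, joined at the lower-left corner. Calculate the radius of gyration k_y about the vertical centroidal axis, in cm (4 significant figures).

k_y ≈ 3.736 cm

Break the section into simple shapes (no overlaps), measuring from the bottom-left corner of the bounding box.
Vertical leg: 1.8 × 6.5, A = 11.7 cm², x = 0.9 cm, Ī = 3.159 cm⁴.
Horizontal leg (remainder): 10.2 × 1.8, A = 18.36 cm², x = 6.9 cm, Ī = 159.181 cm⁴.
Centroid: x̄ = ΣA·x / ΣA = 4.56467 cm.
Transfer each piece to the vertical centroidal axis using Ī + A·d² with d = x − 4.56467:
  vertical leg: d = -3.66467 cm → contributes +160.288 cm⁴
  horizontal leg (remainder): d = 2.33533 cm → contributes +259.312 cm⁴
Total I = 419.6 cm⁴.
Radius of gyration: k = √(I/A) = √(419.6 / 30.06) = 3.73614 cm.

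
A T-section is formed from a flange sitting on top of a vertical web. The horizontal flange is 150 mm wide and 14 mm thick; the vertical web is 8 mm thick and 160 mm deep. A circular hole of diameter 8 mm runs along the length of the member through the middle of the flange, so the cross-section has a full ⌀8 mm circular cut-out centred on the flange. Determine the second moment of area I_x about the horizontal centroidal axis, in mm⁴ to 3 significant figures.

Decompose the section into non-overlapping parts with the origin at the bottom-left of its bounding rectangle.
Flange: 150 × 14, A = 2 100 mm², y = 167 mm, Ī = 34 300 mm⁴.
Web: 8 × 160, A = 1 280 mm², y = 80 mm, Ī = 2 730 667 mm⁴.
Hole (subtracted): ⌀8, A = 50.265 mm², y = 167 mm, Ī = 201.06 mm⁴.
Centroid: ȳ = ΣA·y / ΣA = 133.56 mm.
Transfer each piece to the horizontal centroidal axis using Ī + A·d² with d = y − 133.56:
  flange: d = 33.444 mm → contributes +2 383 168 mm⁴
  web: d = -53.556 mm → contributes +6 402 006 mm⁴
  hole: d = 33.444 mm → contributes −56 423 mm⁴
Total I = 8 728 750 mm⁴.

I_x ≈ 8.73 × 10⁶ mm⁴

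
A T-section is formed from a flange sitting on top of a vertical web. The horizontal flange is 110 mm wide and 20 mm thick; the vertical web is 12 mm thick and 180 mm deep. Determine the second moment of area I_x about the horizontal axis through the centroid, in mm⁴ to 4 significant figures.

Split into non-overlapping primitives; take the origin at the lower-left of the bounding box.
Flange: 110 × 20, A = 2 200 mm², y = 190 mm, Ī = 73333.3 mm⁴.
Web: 12 × 180, A = 2 160 mm², y = 90 mm, Ī = 5 832 000 mm⁴.
Centroid: ȳ = ΣA·y / ΣA = 140.459 mm.
Transfer each piece to the horizontal axis through the centroid using Ī + A·d² with d = y − 140.459:
  flange: d = 49.5413 mm → contributes +5 472 879 mm⁴
  web: d = -50.4587 mm → contributes +11 331 537 mm⁴
Total I = 16 804 416 mm⁴.

I_x ≈ 1.680 × 10⁷ mm⁴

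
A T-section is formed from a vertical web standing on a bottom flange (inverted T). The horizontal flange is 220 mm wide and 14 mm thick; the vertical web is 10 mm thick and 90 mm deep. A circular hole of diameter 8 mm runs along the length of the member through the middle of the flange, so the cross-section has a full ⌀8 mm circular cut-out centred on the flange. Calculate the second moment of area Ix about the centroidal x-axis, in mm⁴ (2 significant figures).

Ix ≈ 2.5 × 10⁶ mm⁴

Split into non-overlapping primitives; take the origin at the lower-left of the bounding box.
Flange: 220 × 14, A = 3 080 mm², y = 7 mm, Ī = 50 307 mm⁴.
Web: 10 × 90, A = 900 mm², y = 59 mm, Ī = 607 500 mm⁴.
Hole (subtracted): ⌀8, A = 50.27 mm², y = 7 mm, Ī = 201.1 mm⁴.
Centroid: ȳ = ΣA·y / ΣA = 18.91 mm.
Transfer each piece to the centroidal x-axis using Ī + A·d² with d = y − 18.91:
  flange: d = -11.91 mm → contributes +487 140 mm⁴
  web: d = 40.09 mm → contributes +2 054 045 mm⁴
  hole: d = -11.91 mm → contributes −7 330 mm⁴
Total I = 2 533 855 mm⁴.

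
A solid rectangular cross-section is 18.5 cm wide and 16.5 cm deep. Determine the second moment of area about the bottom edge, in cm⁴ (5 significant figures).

The section: 18.5 × 16.5, A = 305.25 cm², y = 8.25 cm, Ī = 6925.359 cm⁴.
Transfer it to the base of the section using Ī + A·d² with d = y − 0:
  the section: d = 8.25 cm → contributes +27701.44 cm⁴
Total I = 27701.44 cm⁴.

I_base ≈ 2.7701 × 10⁴ cm⁴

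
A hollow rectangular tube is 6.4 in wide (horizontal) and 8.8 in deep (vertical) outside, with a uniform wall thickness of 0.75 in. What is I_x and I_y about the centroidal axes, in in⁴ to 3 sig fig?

I_x ≈ 205 in⁴, I_y ≈ 121 in⁴

Break the section into simple shapes (no overlaps), measuring from the bottom-left corner of the bounding box.
Outer rectangle: 6.4 × 8.8, A = 56.32 in², y = 4.4 in, Ī = 363.45 in⁴.
Inner void (subtracted): 4.9 × 7.3, A = 35.77 in², y = 4.4 in, Ī = 158.85 in⁴.
By symmetry the centroid is at mid-height, ȳ = 4.4 in.
All pieces are centred on the centroidal x-axis, so I = ΣĪ (holes subtracted) = 204.6 in⁴.
Repeating about the centroidal y-axis gives I_y = 120.67 in⁴.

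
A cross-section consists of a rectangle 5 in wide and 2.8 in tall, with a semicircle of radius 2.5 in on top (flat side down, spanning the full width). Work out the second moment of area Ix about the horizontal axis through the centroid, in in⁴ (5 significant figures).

Ix ≈ 48.386 in⁴

Treat the section as a set of non-overlapping primitives; coordinates are from the bounding-box lower-left.
Rectangular body: 5 × 2.8, A = 14 in², y = 1.4 in, Ī = 9.146667 in⁴.
Semicircular cap: semicircle r = 2.5, A = 9.817477 in², y = 3.861033 in, Ī = 4.287381 in⁴.
Centroid: ȳ = ΣA·y / ΣA = 2.414429 in.
Transfer each piece to the horizontal axis through the centroid using Ī + A·d² with d = y − 2.414429:
  rectangular body: d = -1.014429 in → contributes +23.55359 in⁴
  semicircular cap: d = 1.446604 in → contributes +24.83206 in⁴
Total I = 48.38565 in⁴.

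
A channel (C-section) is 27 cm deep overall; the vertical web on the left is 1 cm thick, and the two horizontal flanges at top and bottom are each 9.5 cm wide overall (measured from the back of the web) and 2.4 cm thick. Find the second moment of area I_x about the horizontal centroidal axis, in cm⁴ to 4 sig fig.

I_x ≈ 7832 cm⁴

Treat the section as a set of non-overlapping primitives; coordinates are from the bounding-box lower-left.
Web: 1 × 27, A = 27 cm², y = 13.5 cm, Ī = 1640.25 cm⁴.
Top flange (beyond web): 8.5 × 2.4, A = 20.4 cm², y = 25.8 cm, Ī = 9.792 cm⁴.
Bottom flange (beyond web): 8.5 × 2.4, A = 20.4 cm², y = 1.2 cm, Ī = 9.792 cm⁴.
By symmetry the centroid is at mid-height, ȳ = 13.5 cm.
Transfer each piece to the horizontal centroidal axis using Ī + A·d² with d = y − 13.5:
  web: d = 0 cm → contributes +1640.25 cm⁴
  top flange (beyond web): d = 12.3 cm → contributes +3096.11 cm⁴
  bottom flange (beyond web): d = -12.3 cm → contributes +3096.11 cm⁴
Total I = 7832.47 cm⁴.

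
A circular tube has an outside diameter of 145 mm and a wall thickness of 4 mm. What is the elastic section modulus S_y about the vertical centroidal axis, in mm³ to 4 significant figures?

Break the section into simple shapes (no overlaps), measuring from the bottom-left corner of the bounding box.
Outer circle: ⌀145, A = 16 513 mm², x = 72.5 mm, Ī = 21 699 109 mm⁴.
Bore (subtracted): ⌀137, A = 14741.1 mm², x = 72.5 mm, Ī = 17 292 276 mm⁴.
By symmetry the centroid is at mid-width, x̄ = 72.5 mm.
All pieces are centred on the vertical centroidal axis, so I = ΣĪ (holes subtracted) = 4 406 833 mm⁴.
Extreme fibre distance c = 72.5 mm; S = I/c = 60783.9 mm³.

S_y ≈ 6.078 × 10⁴ mm³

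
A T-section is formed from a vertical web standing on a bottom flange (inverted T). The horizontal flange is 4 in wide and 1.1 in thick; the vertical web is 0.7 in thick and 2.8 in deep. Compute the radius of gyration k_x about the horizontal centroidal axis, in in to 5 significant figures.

k_x ≈ 1.0401 in

Split into non-overlapping primitives; take the origin at the lower-left of the bounding box.
Flange: 4 × 1.1, A = 4.4 in², y = 0.55 in, Ī = 0.4436667 in⁴.
Web: 0.7 × 2.8, A = 1.96 in², y = 2.5 in, Ī = 1.280533 in⁴.
Centroid: ȳ = ΣA·y / ΣA = 1.150943 in.
Transfer each piece to the horizontal centroidal axis using Ī + A·d² with d = y − 1.150943:
  flange: d = -0.6009434 in → contributes +2.032652 in⁴
  web: d = 1.349057 in → contributes +4.847643 in⁴
Total I = 6.880294 in⁴.
Radius of gyration: k = √(I/A) = √(6.880294 / 6.36) = 1.0401 in.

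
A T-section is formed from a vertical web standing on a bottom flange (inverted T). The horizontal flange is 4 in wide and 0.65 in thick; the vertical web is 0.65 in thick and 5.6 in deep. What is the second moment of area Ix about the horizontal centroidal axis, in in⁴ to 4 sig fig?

Decompose the section into non-overlapping parts with the origin at the bottom-left of its bounding rectangle.
Flange: 4 × 0.65, A = 2.6 in², y = 0.325 in, Ī = 0.0915417 in⁴.
Web: 0.65 × 5.6, A = 3.64 in², y = 3.45 in, Ī = 9.51253 in⁴.
Centroid: ȳ = ΣA·y / ΣA = 2.14792 in.
Transfer each piece to the horizontal centroidal axis using Ī + A·d² with d = y − 2.14792:
  flange: d = -1.82292 in → contributes +8.73141 in⁴
  web: d = 1.30208 in → contributes +15.6839 in⁴
Total I = 24.4153 in⁴.

Ix ≈ 24.42 in⁴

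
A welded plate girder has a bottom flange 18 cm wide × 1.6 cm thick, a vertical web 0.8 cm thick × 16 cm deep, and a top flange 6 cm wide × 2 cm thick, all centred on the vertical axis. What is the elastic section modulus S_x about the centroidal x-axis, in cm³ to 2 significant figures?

S_x ≈ 240 cm³

Treat the section as a set of non-overlapping primitives; coordinates are from the bounding-box lower-left.
Bottom plate: 18 × 1.6, A = 28.8 cm², y = 0.8 cm, Ī = 6.144 cm⁴.
Web plate: 0.8 × 16, A = 12.8 cm², y = 9.6 cm, Ī = 273.1 cm⁴.
Top plate: 6 × 2, A = 12 cm², y = 18.6 cm, Ī = 4 cm⁴.
Centroid: ȳ = ΣA·y / ΣA = 6.887 cm.
Transfer each piece to the centroidal x-axis using Ī + A·d² with d = y − 6.887:
  bottom plate: d = -6.087 cm → contributes +1 073 cm⁴
  web plate: d = 2.713 cm → contributes +367.3 cm⁴
  top plate: d = 11.71 cm → contributes +1 650 cm⁴
Total I = 3 091 cm⁴.
Extreme fibre distance c = 12.71 cm; S = I/c = 243.1 cm³.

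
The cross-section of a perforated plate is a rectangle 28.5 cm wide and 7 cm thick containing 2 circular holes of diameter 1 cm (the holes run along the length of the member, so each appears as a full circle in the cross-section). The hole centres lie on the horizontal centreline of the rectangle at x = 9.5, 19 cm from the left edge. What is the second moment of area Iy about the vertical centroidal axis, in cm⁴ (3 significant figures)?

Split into non-overlapping primitives; take the origin at the lower-left of the bounding box.
Plate: 28.5 × 7, A = 199.5 cm², x = 14.25 cm, Ī = 13 504 cm⁴.
Hole 1 (subtracted): ⌀1, A = 0.7854 cm², x = 9.5 cm, Ī = 0.049087 cm⁴.
Hole 2 (subtracted): ⌀1, A = 0.7854 cm², x = 19 cm, Ī = 0.049087 cm⁴.
By symmetry the centroid is at mid-width, x̄ = 14.25 cm.
Transfer each piece to the vertical centroidal axis using Ī + A·d² with d = x − 14.25:
  plate: d = 0 cm → contributes +13 504 cm⁴
  hole 1: d = -4.75 cm → contributes −17.77 cm⁴
  hole 2: d = 4.75 cm → contributes −17.77 cm⁴
Total I = 13 468 cm⁴.

Iy ≈ 1.35 × 10⁴ cm⁴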